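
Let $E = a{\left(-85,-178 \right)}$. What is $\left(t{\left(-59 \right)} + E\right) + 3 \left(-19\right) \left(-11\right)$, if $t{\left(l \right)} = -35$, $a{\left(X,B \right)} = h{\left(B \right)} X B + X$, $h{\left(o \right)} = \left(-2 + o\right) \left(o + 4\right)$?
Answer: $473872107$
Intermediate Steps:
$h{\left(o \right)} = \left(-2 + o\right) \left(4 + o\right)$
$a{\left(X,B \right)} = X + B X \left(-8 + B^{2} + 2 B\right)$ ($a{\left(X,B \right)} = \left(-8 + B^{2} + 2 B\right) X B + X = X \left(-8 + B^{2} + 2 B\right) B + X = B X \left(-8 + B^{2} + 2 B\right) + X = X + B X \left(-8 + B^{2} + 2 B\right)$)
$E = 473871515$ ($E = - 85 \left(1 - 178 \left(-8 + \left(-178\right)^{2} + 2 \left(-178\right)\right)\right) = - 85 \left(1 - 178 \left(-8 + 31684 - 356\right)\right) = - 85 \left(1 - 5574960\right) = \left(-85\right) \left(-5574959\right) = 473871515$)
$\left(t{\left(-59 \right)} + E\right) + 3 \left(-19\right) \left(-11\right) = \left(-35 + 473871515\right) + 3 \left(-19\right) \left(-11\right) = 473871480 - -627 = 473871480 + 627 = 473872107$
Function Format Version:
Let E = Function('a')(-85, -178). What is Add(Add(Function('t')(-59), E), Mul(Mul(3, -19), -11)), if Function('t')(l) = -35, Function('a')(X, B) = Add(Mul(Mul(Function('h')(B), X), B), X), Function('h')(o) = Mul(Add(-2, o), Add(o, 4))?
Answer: 473872107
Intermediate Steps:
Function('h')(o) = Mul(Add(-2, o), Add(4, o))
Function('a')(X, B) = Add(X, Mul(B, X, Add(-8, Pow(B, 2), Mul(2, B)))) (Function('a')(X, B) = Add(Mul(Mul(Add(-8, Pow(B, 2), Mul(2, B)), X), B), X) = Add(Mul(Mul(X, Add(-8, Pow(B, 2), Mul(2, B))), B), X) = Add(Mul(B, X, Add(-8, Pow(B, 2), Mul(2, B))), X) = Add(X, Mul(B, X, Add(-8, Pow(B, 2), Mul(2, B)))))
E = 473871515 (E = Mul(-85, Add(1, Mul(-178, Add(-8, Pow(-178, 2), Mul(2, -178))))) = Mul(-85, Add(1, Mul(-178, Add(-8, 31684, -356)))) = Mul(-85, Add(1, Mul(-178, 31320))) = Mul(-85, Add(1, -5574960)) = Mul(-85, -5574959) = 473871515)
Add(Add(Function('t')(-59), E), Mul(Mul(3, -19), -11)) = Add(Add(-35, 473871515), Mul(Mul(3, -19), -11)) = Add(473871480, Mul(-57, -11)) = Add(473871480, 627) = 473872107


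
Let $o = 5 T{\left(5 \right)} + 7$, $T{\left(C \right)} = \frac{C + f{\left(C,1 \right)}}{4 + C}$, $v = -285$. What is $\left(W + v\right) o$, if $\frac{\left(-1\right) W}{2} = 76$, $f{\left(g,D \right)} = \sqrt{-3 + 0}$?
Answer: $- \frac{38456}{9} - \frac{2185 i \sqrt{3}}{9} \approx -4272.9 - 420.5 i$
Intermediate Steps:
$f{\left(g,D \right)} = i \sqrt{3}$ ($f{\left(g,D \right)} = \sqrt{-3} = i \sqrt{3}$)
$W = -152$ ($W = \left(-2\right) 76 = -152$)
$T{\left(C \right)} = \frac{C + i \sqrt{3}}{4 + C}$
$o = \frac{88}{9} + \frac{5 i \sqrt{3}}{9}$ ($o = 5 \frac{5 + i \sqrt{3}}{4 + 5} + 7 = 5 \frac{5 + i \sqrt{3}}{9} + 7 = 5 \left(\frac{5}{9} + \frac{i \sqrt{3}}{9}\right) + 7 = \left(\frac{25}{9} + \frac{5 i \sqrt{3}}{9}\right) + 7 = \frac{88}{9} + \frac{5 i \sqrt{3}}{9} \approx 9.7778 + 0.96225 i$)
$\left(W + v\right) o = \left(-152 - 285\right) \left(\frac{88}{9} + \frac{5 i \sqrt{3}}{9}\right) = - 437 \left(\frac{88}{9} + \frac{5 i \sqrt{3}}{9}\right) = - \frac{38456}{9} - \frac{2185 i \sqrt{3}}{9}$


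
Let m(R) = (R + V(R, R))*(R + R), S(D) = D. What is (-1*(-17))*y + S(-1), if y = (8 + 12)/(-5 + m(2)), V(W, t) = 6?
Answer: 313/27 ≈ 11.593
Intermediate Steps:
m(R) = 2*R*(6 + R) (m(R) = (R + 6)*(R + R) = (6 + R)*(2*R) = 2*R*(6 + R))
y = 20/27 (y = (8 + 12)/(-5 + 2*2*(6 + 2)) = 20/(-5 + 2*2*8) = 20/(-5 + 32) = 20/27 ≈ 0.74074)
(-1*(-17))*y + S(-1) = -1*(-17)*(20/27) - 1 = 17*(20/27) - 1 = 340/27 - 1 = 313/27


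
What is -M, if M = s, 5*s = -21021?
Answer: 21021/5 ≈ 4204.2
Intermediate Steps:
s = -21021/5 (s = (⅕)*(-21021) = -21021/5 ≈ -4204.2)
M = -21021/5 ≈ -4204.2
-M = -1*(-21021/5) = 21021/5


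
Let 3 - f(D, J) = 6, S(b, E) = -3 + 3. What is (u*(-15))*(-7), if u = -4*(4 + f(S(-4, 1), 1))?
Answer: -420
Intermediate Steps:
S(b, E) = 0
f(D, J) = -3 (f(D, J) = 3 - 1*6 = 3 - 6 = -3)
u = -4 (u = -4*(4 - 3) = -4*1 = -4)
(u*(-15))*(-7) = -4*(-15)*(-7) = 60*(-7) = -420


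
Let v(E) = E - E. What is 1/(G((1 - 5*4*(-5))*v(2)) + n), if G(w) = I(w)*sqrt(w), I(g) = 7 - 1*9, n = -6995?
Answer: -1/6995 ≈ -0.00014296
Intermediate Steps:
I(g) = -2 (I(g) = 7 - 9 = -2)
v(E) = 0
G(w) = -2*sqrt(w)
1/(G((1 - 5*4*(-5))*v(2)) + n) = 1/(-2*sqrt((1 - 5*4*(-5))*0) - 6995) = 1/(-2*sqrt((1 - 20*(-5))*0) - 6995) = 1/(-2*sqrt((1 + 100)*0) - 6995) = 1/(-2*sqrt(101*0) - 6995) = 1/(-2*sqrt(0) - 6995) = 1/(-2*0 - 6995) = 1/(0 - 6995) = 1/(-6995) = -1/6995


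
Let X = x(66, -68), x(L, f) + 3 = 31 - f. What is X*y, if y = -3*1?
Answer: -288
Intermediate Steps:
x(L, f) = 28 - f (x(L, f) = -3 + (31 - f) = 28 - f)
X = 96 (X = 28 - 1*(-68) = 28 + 68 = 96)
y = -3
X*y = 96*(-3) = -288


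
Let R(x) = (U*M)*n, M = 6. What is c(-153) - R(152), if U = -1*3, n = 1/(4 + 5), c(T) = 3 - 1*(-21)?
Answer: 26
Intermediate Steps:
c(T) = 24 (c(T) = 3 + 21 = 24)
n = ⅑ (n = 1/9 = ⅑ ≈ 0.11111)
U = -3
R(x) = -2 (R(x) = -3*6*(⅑) = -18*⅑ = -2)
c(-153) - R(152) = 24 - 1*(-2) = 24 + 2 = 26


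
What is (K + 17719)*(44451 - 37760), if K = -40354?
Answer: -151450785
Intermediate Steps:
(K + 17719)*(44451 - 37760) = (-40354 + 17719)*(44451 - 37760) = -22635*6691 = -151450785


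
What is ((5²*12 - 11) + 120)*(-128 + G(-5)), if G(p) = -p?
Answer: -50307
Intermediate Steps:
((5²*12 - 11) + 120)*(-128 + G(-5)) = ((5²*12 - 11) + 120)*(-128 - 1*(-5)) = ((25*12 - 11) + 120)*(-128 + 5) = ((300 - 11) + 120)*(-123) = (289 + 120)*(-123) = 409*(-123) = -50307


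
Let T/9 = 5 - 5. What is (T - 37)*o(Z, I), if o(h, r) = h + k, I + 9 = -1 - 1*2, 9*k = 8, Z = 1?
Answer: -629/9 ≈ -69.889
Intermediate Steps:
k = 8/9 (k = (⅑)*8 = 8/9 ≈ 0.88889)
T = 0 (T = 9*(5 - 5) = 9*0 = 0)
I = -12 (I = -9 + (-1 - 1*2) = -9 + (-1 - 2) = -9 - 3 = -12)
o(h, r) = 8/9 + h (o(h, r) = h + 8/9 = 8/9 + h)
(T - 37)*o(Z, I) = (0 - 37)*(8/9 + 1) = -37*17/9 = -629/9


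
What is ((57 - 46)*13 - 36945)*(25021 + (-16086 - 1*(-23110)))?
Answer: -1179320090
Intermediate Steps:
((57 - 46)*13 - 36945)*(25021 + (-16086 - 1*(-23110))) = (11*13 - 36945)*(25021 + (-16086 + 23110)) = (143 - 36945)*(25021 + 7024) = -36802*32045 = -1179320090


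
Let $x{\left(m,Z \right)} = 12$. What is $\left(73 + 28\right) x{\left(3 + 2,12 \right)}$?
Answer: $1212$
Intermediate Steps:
$\left(73 + 28\right) x{\left(3 + 2,12 \right)} = \left(73 + 28\right) 12 = 101 \cdot 12 = 1212$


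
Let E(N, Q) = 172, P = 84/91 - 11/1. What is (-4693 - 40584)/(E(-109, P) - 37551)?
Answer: 45277/37379 ≈ 1.2113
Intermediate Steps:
P = -131/13 (P = 84*(1/91) - 11*1 = 12/13 - 11 = -131/13 ≈ -10.077)
(-4693 - 40584)/(E(-109, P) - 37551) = (-4693 - 40584)/(172 - 37551) = -45277/(-37379) = -45277*(-1/37379) = 45277/37379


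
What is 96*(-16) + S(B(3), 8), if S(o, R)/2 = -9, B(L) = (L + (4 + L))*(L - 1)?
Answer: -1554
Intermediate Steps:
B(L) = (-1 + L)*(4 + 2*L) (B(L) = (4 + 2*L)*(-1 + L) = (-1 + L)*(4 + 2*L))
S(o, R) = -18 (S(o, R) = 2*(-9) = -18)
96*(-16) + S(B(3), 8) = 96*(-16) - 18 = -1536 - 18 = -1554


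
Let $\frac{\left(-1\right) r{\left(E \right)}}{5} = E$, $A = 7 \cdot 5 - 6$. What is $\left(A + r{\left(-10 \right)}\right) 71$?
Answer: $5609$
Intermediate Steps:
$A = 29$ ($A = 35 - 6 = 29$)
$r{\left(E \right)} = - 5 E$
$\left(A + r{\left(-10 \right)}\right) 71 = \left(29 - -50\right) 71 = \left(29 + 50\right) 71 = 79 \cdot 71 = 5609$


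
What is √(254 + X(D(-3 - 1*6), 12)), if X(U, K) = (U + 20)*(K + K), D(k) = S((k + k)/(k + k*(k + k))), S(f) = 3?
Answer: √806 ≈ 28.390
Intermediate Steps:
D(k) = 3
X(U, K) = 2*K*(20 + U) (X(U, K) = (20 + U)*(2*K) = 2*K*(20 + U))
√(254 + X(D(-3 - 1*6), 12)) = √(254 + 2*12*(20 + 3)) = √(254 + 2*12*23) = √(254 + 552) = √806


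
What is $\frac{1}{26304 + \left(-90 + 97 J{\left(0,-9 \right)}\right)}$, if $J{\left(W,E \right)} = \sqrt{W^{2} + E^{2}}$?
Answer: $\frac{1}{27087} \approx 3.6918 \cdot 10^{-5}$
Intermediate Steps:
$J{\left(W,E \right)} = \sqrt{E^{2} + W^{2}}$
$\frac{1}{26304 + \left(-90 + 97 J{\left(0,-9 \right)}\right)} = \frac{1}{26304 - \left(90 - 97 \sqrt{\left(-9\right)^{2} + 0^{2}}\right)} = \frac{1}{26304 - \left(90 - 97 \sqrt{81 + 0}\right)} = \frac{1}{26304 - \left(90 - 97 \sqrt{81}\right)} = \frac{1}{26304 + \left(-90 + 97 \cdot 9\right)} = \frac{1}{26304 + \left(-90 + 873\right)} = \frac{1}{26304 + 783} = \frac{1}{27087}$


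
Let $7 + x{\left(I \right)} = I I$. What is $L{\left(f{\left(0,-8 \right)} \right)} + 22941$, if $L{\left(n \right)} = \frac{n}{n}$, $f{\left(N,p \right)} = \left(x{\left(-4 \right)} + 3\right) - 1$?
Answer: $22942$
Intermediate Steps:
$x{\left(I \right)} = -7 + I^{2}$ ($x{\left(I \right)} = -7 + I I = -7 + I^{2}$)
$f{\left(N,p \right)} = 11$ ($f{\left(N,p \right)} = \left(\left(-7 + \left(-4\right)^{2}\right) + 3\right) - 1 = \left(\left(-7 + 16\right) + 3\right) - 1 = \left(9 + 3\right) - 1 = 12 - 1 = 11$)
$L{\left(n \right)} = 1$
$L{\left(f{\left(0,-8 \right)} \right)} + 22941 = 1 + 22941 = 22942$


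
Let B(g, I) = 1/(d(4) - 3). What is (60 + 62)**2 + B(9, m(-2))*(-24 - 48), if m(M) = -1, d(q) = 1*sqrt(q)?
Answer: 14956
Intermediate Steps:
d(q) = sqrt(q)
B(g, I) = -1 (B(g, I) = 1/(sqrt(4) - 3) = 1/(2 - 3) = 1/(-1) = -1)
(60 + 62)**2 + B(9, m(-2))*(-24 - 48) = (60 + 62)**2 - (-24 - 48) = 122**2 - 1*(-72) = 14884 + 72 = 14956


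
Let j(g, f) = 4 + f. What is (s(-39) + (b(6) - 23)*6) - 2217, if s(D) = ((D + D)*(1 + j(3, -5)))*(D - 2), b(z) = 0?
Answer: -2355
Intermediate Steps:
s(D) = 0 (s(D) = ((D + D)*(1 + (4 - 5)))*(D - 2) = ((2*D)*(1 - 1))*(-2 + D) = ((2*D)*0)*(-2 + D) = 0*(-2 + D) = 0)
(s(-39) + (b(6) - 23)*6) - 2217 = (0 + (0 - 23)*6) - 2217 = (0 - 23*6) - 2217 = (0 - 138) - 2217 = -138 - 2217 = -2355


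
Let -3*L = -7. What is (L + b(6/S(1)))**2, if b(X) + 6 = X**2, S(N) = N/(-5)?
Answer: 7230721/9 ≈ 8.0341e+5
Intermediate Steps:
L = 7/3 (L = -1/3*(-7) = 7/3 ≈ 2.3333)
S(N) = -N/5 (S(N) = N*(-1/5) = -N/5)
b(X) = -6 + X**2
(L + b(6/S(1)))**2 = (7/3 + (-6 + (6/((-1/5*1)))**2))**2 = (7/3 + (-6 + (6/(-1/5))**2))**2 = (7/3 + (-6 + (6*(-5))**2))**2 = (7/3 + (-6 + (-30)**2))**2 = (7/3 + (-6 + 900))**2 = (7/3 + 894)**2 = (2689/3)**2 = 7230721/9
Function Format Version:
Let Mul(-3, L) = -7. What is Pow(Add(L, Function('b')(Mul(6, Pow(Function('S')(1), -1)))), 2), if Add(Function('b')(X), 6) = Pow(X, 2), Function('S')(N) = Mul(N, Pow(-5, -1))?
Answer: Rational(7230721, 9) ≈ 8.0341e+5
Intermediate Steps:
L = Rational(7, 3) (L = Mul(Rational(-1, 3), -7) = Rational(7, 3) ≈ 2.3333)
Function('S')(N) = Mul(Rational(-1, 5), N) (Function('S')(N) = Mul(N, Rational(-1, 5)) = Mul(Rational(-1, 5), N))
Function('b')(X) = Add(-6, Pow(X, 2))
Pow(Add(L, Function('b')(Mul(6, Pow(Function('S')(1), -1)))), 2) = Pow(Add(Rational(7, 3), Add(-6, Pow(Mul(6, Pow(Mul(Rational(-1, 5), 1), -1)), 2))), 2) = Pow(Add(Rational(7, 3), Add(-6, Pow(Mul(6, Pow(Rational(-1, 5), -1)), 2))), 2) = Pow(Add(Rational(7, 3), Add(-6, Pow(Mul(6, -5), 2))), 2) = Pow(Add(Rational(7, 3), Add(-6, Pow(-30, 2))), 2) = Pow(Add(Rational(7, 3), Add(-6, 900)), 2) = Pow(Add(Rational(7, 3), 894), 2) = Pow(Rational(2689, 3), 2) = Rational(7230721, 9)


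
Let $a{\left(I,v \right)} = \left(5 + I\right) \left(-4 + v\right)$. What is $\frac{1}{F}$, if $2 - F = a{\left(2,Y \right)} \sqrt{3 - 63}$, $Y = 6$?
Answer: $\frac{1}{5882} + \frac{7 i \sqrt{15}}{2941} \approx 0.00017001 + 0.0092183 i$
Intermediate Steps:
$a{\left(I,v \right)} = \left(-4 + v\right) \left(5 + I\right)$
$F = 2 - 28 i \sqrt{15}$ ($F = 2 - \left(-20 - 8 + 5 \cdot 6 + 2 \cdot 6\right) \sqrt{3 - 63} = 2 - \left(-20 - 8 + 30 + 12\right) \sqrt{-60} = 2 - 14 \cdot 2 i \sqrt{15} = 2 - 28 i \sqrt{15} \approx 2.0 - 108.44 i$)
$\frac{1}{F} = \frac{1}{2 - 28 i \sqrt{15}}$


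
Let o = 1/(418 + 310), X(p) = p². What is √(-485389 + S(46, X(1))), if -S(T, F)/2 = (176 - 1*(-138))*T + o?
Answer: I*√17034911439/182 ≈ 717.13*I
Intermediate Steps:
o = 1/728 ≈ 0.0013736
S(T, F) = -1/364 - 628*T (S(T, F) = -2*((176 - 1*(-138))*T + 1/728) = -2*((176 + 138)*T + 1/728) = -2*(314*T + 1/728) = -2*(1/728 + 314*T) = -1/364 - 628*T)
√(-485389 + S(46, X(1))) = √(-485389 + (-1/364 - 628*46)) = √(-485389 + (-1/364 - 28888)) = √(-485389 - 10515233/364) = √(-187196829/364) = I*√17034911439/182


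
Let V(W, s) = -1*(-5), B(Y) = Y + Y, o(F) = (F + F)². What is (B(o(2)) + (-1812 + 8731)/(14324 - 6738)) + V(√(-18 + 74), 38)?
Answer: 287601/7586 ≈ 37.912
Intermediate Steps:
o(F) = 4*F² (o(F) = (2*F)² = 4*F²)
B(Y) = 2*Y
V(W, s) = 5
(B(o(2)) + (-1812 + 8731)/(14324 - 6738)) + V(√(-18 + 74), 38) = (2*(4*2²) + (-1812 + 8731)/(14324 - 6738)) + 5 = (2*(4*4) + 6919/7586) + 5 = (2*16 + 6919*(1/7586)) + 5 = (32 + 6919/7586) + 5 = 249671/7586 + 5 = 287601/7586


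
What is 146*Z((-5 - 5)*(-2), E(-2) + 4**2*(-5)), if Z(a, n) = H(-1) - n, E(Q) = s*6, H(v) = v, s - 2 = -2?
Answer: 11534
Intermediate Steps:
s = 0 (s = 2 - 2 = 0)
E(Q) = 0 (E(Q) = 0*6 = 0)
Z(a, n) = -1 - n
146*Z((-5 - 5)*(-2), E(-2) + 4**2*(-5)) = 146*(-1 - (0 + 4**2*(-5))) = 146*(-1 - (0 + 16*(-5))) = 146*(-1 - (0 - 80)) = 146*(-1 - 1*(-80)) = 146*(-1 + 80) = 146*79 = 11534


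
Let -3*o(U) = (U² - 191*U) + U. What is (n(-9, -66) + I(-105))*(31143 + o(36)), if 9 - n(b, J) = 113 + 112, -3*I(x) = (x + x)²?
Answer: -492093756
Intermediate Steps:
I(x) = -4*x²/3 (I(x) = -(x + x)²/3 = -4*x²/3)
n(b, J) = -216 (n(b, J) = 9 - (113 + 112) = 9 - 1*225 = 9 - 225 = -216)
o(U) = -U²/3 + 190*U/3 (o(U) = -((U² - 191*U) + U)/3 = -(U² - 190*U)/3 = -U²/3 + 190*U/3)
(n(-9, -66) + I(-105))*(31143 + o(36)) = (-216 - 4/3*(-105)²)*(31143 + (⅓)*36*(190 - 1*36)) = (-216 - 4/3*11025)*(31143 + (⅓)*36*(190 - 36)) = (-216 - 14700)*(31143 + (⅓)*36*154) = -14916*(31143 + 1848) = -14916*32991 = -492093756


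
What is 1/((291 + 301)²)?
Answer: 1/350464 ≈ 2.8534e-6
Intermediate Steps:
1/((291 + 301)²) = 1/(592²) = 1/350464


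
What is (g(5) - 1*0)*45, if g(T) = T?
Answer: 225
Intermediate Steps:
(g(5) - 1*0)*45 = (5 - 1*0)*45 = (5 + 0)*45 = 5*45 = 225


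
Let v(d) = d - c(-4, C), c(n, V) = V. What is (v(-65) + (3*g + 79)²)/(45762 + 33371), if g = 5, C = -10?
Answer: 8781/79133 ≈ 0.11097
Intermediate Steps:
v(d) = 10 + d (v(d) = d - 1*(-10) = d + 10 = 10 + d)
(v(-65) + (3*g + 79)²)/(45762 + 33371) = ((10 - 65) + (3*5 + 79)²)/(45762 + 33371) = (-55 + (15 + 79)²)/79133 = (-55 + 94²)*(1/79133) = (-55 + 8836)*(1/79133) = 8781*(1/79133) = 8781/79133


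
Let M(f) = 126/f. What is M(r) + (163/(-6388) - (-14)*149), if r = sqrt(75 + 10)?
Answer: 13325205/6388 + 126*sqrt(85)/85 ≈ 2099.6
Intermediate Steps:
r = sqrt(85) ≈ 9.2195
M(r) + (163/(-6388) - (-14)*149) = 126/(sqrt(85)) + (163/(-6388) - (-14)*149) = 126*(sqrt(85)/85) + (163*(-1/6388) - 1*(-2086)) = 126*sqrt(85)/85 + (-163/6388 + 2086) = 126*sqrt(85)/85 + 13325205/6388 = 13325205/6388 + 126*sqrt(85)/85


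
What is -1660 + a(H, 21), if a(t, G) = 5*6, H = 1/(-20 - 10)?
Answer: -1630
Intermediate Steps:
H = -1/30 (H = 1/(-30) = -1/30 ≈ -0.033333)
a(t, G) = 30
-1660 + a(H, 21) = -1660 + 30 = -1630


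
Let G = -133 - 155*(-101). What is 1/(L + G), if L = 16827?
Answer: 1/32349 ≈ 3.0913e-5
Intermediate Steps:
G = 15522 (G = -133 + 15655 = 15522)
1/(L + G) = 1/(16827 + 15522) = 1/32349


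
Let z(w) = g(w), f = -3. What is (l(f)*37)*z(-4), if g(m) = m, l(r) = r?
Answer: 444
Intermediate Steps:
z(w) = w
(l(f)*37)*z(-4) = -3*37*(-4) = -111*(-4) = 444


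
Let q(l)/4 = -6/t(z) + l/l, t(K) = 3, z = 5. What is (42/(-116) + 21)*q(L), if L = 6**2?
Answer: -2394/29 ≈ -82.552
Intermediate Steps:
L = 36
q(l) = -4 (q(l) = 4*(-6/3 + l/l) = 4*(-6*1/3 + 1) = 4*(-2 + 1) = 4*(-1) = -4)
(42/(-116) + 21)*q(L) = (42/(-116) + 21)*(-4) = (42*(-1/116) + 21)*(-4) = (-21/58 + 21)*(-4) = (1197/58)*(-4) = -2394/29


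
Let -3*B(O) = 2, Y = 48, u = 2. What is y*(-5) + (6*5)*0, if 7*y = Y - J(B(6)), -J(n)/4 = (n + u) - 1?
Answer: -740/21 ≈ -35.238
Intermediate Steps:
B(O) = -⅔ (B(O) = -⅓*2 = -⅔)
J(n) = -4 - 4*n (J(n) = -4*((n + 2) - 1) = -4*((2 + n) - 1) = -4*(1 + n) = -4 - 4*n)
y = 148/21 (y = (48 - (-4 - 4*(-⅔)))/7 = (48 - (-4 + 8/3))/7 = (48 - 1*(-4/3))/7 = (48 + 4/3)/7 = (⅐)*(148/3) = 148/21 ≈ 7.0476)
y*(-5) + (6*5)*0 = (148/21)*(-5) + (6*5)*0 = -740/21 + 30*0 = -740/21 + 0 = -740/21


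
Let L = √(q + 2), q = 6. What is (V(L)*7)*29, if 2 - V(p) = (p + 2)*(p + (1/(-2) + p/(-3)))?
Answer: -1421/3 - 1015*√2/3 ≈ -952.14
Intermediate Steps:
L = 2*√2 (L = √(6 + 2) = √8 = 2*√2 ≈ 2.8284)
V(p) = 2 - (2 + p)*(-½ + 2*p/3) (V(p) = 2 - (p + 2)*(p + (1/(-2) + p/(-3))) = 2 - (2 + p)*(p + (1*(-½) + p*(-⅓))) = 2 - (2 + p)*(p + (-½ - p/3)) = 2 - (2 + p)*(-½ + 2*p/3))
(V(L)*7)*29 = ((3 - 5*√2/3 - 2*(2*√2)²/3)*7)*29 = ((3 - 5*√2/3 - ⅔*8)*7)*29 = ((3 - 5*√2/3 - 16/3)*7)*29 = ((-7/3 - 5*√2/3)*7)*29 = (-49/3 - 35*√2/3)*29 = -1421/3 - 1015*√2/3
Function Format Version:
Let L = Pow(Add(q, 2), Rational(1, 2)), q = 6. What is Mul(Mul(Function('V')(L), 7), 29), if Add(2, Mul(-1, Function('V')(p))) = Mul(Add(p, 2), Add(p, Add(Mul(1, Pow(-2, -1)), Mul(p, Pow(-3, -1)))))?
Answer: Add(Rational(-1421, 3), Mul(Rational(-1015, 3), Pow(2, Rational(1, 2)))) ≈ -952.14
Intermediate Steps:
L = Mul(2, Pow(2, Rational(1, 2))) (L = Pow(Add(6, 2), Rational(1, 2)) = Pow(8, Rational(1, 2)) = Mul(2, Pow(2, Rational(1, 2))) ≈ 2.8284)
Function('V')(p) = Add(2, Mul(-1, Add(2, p), Add(Rational(-1, 2), Mul(Rational(2, 3), p)))) (Function('V')(p) = Add(2, Mul(-1, Mul(Add(p, 2), Add(p, Add(Mul(1, Pow(-2, -1)), Mul(p, Pow(-3, -1))))))) = Add(2, Mul(-1, Mul(Add(2, p), Add(p, Add(Mul(1, Rational(-1, 2)), Mul(p, Rational(-1, 3))))))) = Add(2, Mul(-1, Mul(Add(2, p), Add(p, Add(Rational(-1, 2), Mul(Rational(-1, 3), p)))))) = Add(2, Mul(-1, Mul(Add(2, p), Add(Rational(-1, 2), Mul(Rational(2, 3), p))))) = Add(2, Mul(-1, Add(2, p), Add(Rational(-1, 2), Mul(Rational(2, 3), p)))))
Mul(Mul(Function('V')(L), 7), 29) = Mul(Mul(Add(3, Mul(Rational(-5, 6), Mul(2, Pow(2, Rational(1, 2)))), Mul(Rational(-2, 3), Pow(Mul(2, Pow(2, Rational(1, 2))), 2))), 7), 29) = Mul(Mul(Add(3, Mul(Rational(-5, 3), Pow(2, Rational(1, 2))), Mul(Rational(-2, 3), 8)), 7), 29) = Mul(Mul(Add(3, Mul(Rational(-5, 3), Pow(2, Rational(1, 2))), Rational(-16, 3)), 7), 29) = Mul(Mul(Add(Rational(-7, 3), Mul(Rational(-5, 3), Pow(2, Rational(1, 2)))), 7), 29) = Mul(Add(Rational(-49, 3), Mul(Rational(-35, 3), Pow(2, Rational(1, 2)))), 29) = Add(Rational(-1421, 3), Mul(Rational(-1015, 3), Pow(2, Rational(1, 2))))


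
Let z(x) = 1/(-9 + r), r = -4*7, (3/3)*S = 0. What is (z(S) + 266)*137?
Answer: 1348217/37 ≈ 36438.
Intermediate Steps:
S = 0
r = -28
z(x) = -1/37 (z(x) = 1/(-9 - 28) = 1/(-37) = -1/37)
(z(S) + 266)*137 = (-1/37 + 266)*137 = (9841/37)*137 = 1348217/37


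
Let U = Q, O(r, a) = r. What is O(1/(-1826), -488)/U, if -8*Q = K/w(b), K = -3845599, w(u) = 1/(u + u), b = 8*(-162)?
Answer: 1/2275148662776 ≈ 4.3953e-13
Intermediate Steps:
b = -1296
w(u) = 1/(2*u)
Q = -1245974076 (Q = -(-3845599)/(8*((1/2)/(-1296))) = -(-3845599)/(8*((1/2)*(-1/1296))) = -(-3845599)/(8*(-1/2592)) = -(-3845599)*(-2592)/8 = -1/8*9967792608 = -1245974076)
U = -1245974076
O(1/(-1826), -488)/U = 1/(-1826*(-1245974076)) = -1/1826*(-1/1245974076) = 1/2275148662776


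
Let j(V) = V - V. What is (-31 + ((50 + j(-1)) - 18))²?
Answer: 1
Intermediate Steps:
j(V) = 0
(-31 + ((50 + j(-1)) - 18))² = (-31 + ((50 + 0) - 18))² = (-31 + (50 - 18))² = (-31 + 32)² = 1² = 1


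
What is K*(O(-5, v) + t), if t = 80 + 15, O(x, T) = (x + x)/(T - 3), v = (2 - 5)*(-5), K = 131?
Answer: 74015/6 ≈ 12336.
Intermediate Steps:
v = 15 (v = -3*(-5) = 15)
O(x, T) = 2*x/(-3 + T) (O(x, T) = (2*x)/(-3 + T) = 2*x/(-3 + T))
t = 95
K*(O(-5, v) + t) = 131*(2*(-5)/(-3 + 15) + 95) = 131*(2*(-5)/12 + 95) = 131*(2*(-5)*(1/12) + 95) = 131*(-5/6 + 95) = 131*(565/6) = 74015/6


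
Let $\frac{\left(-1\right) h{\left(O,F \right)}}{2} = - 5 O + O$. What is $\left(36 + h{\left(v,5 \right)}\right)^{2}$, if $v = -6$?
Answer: $144$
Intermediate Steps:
$h{\left(O,F \right)} = 8 O$ ($h{\left(O,F \right)} = - 2 \left(- 5 O + O\right) = - 2 \left(- 4 O\right) = 8 O$)
$\left(36 + h{\left(v,5 \right)}\right)^{2} = \left(36 + 8 \left(-6\right)\right)^{2} = \left(36 - 48\right)^{2} = \left(-12\right)^{2} = 144$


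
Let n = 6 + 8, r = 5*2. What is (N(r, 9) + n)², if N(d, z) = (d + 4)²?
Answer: 44100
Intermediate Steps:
r = 10
N(d, z) = (4 + d)²
n = 14
(N(r, 9) + n)² = ((4 + 10)² + 14)² = (14² + 14)² = (196 + 14)² = 210² = 44100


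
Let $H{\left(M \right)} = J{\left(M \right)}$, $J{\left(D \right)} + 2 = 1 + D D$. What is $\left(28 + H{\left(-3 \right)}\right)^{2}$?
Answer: $1296$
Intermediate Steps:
$J{\left(D \right)} = -1 + D^{2}$ ($J{\left(D \right)} = -2 + \left(1 + D D\right) = -2 + \left(1 + D^{2}\right) = -1 + D^{2}$)
$H{\left(M \right)} = -1 + M^{2}$
$\left(28 + H{\left(-3 \right)}\right)^{2} = \left(28 - \left(1 - \left(-3\right)^{2}\right)\right)^{2} = \left(28 + \left(-1 + 9\right)\right)^{2} = \left(28 + 8\right)^{2} = 36^{2} = 1296$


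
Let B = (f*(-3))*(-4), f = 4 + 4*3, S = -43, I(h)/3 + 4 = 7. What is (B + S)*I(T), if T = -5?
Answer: 1341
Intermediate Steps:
I(h) = 9 (I(h) = -12 + 3*7 = -12 + 21 = 9)
f = 16 (f = 4 + 12 = 16)
B = 192 (B = (16*(-3))*(-4) = -48*(-4) = 192)
(B + S)*I(T) = (192 - 43)*9 = 149*9 = 1341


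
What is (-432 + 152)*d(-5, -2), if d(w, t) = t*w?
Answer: -2800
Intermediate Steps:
(-432 + 152)*d(-5, -2) = (-432 + 152)*(-2*(-5)) = -280*10 = -2800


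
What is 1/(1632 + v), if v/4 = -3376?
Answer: -1/11872 ≈ -8.4232e-5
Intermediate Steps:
v = -13504 (v = 4*(-3376) = -13504)
1/(1632 + v) = 1/(1632 - 13504) = 1/(-11872) = -1/11872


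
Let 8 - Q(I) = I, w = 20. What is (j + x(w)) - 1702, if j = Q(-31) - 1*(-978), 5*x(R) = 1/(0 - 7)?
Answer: -23976/35 ≈ -685.03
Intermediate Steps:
x(R) = -1/35 (x(R) = 1/(5*(0 - 7)) = (⅕)/(-7) = (⅕)*(-⅐) = -1/35)
Q(I) = 8 - I
j = 1017 (j = (8 - 1*(-31)) - 1*(-978) = (8 + 31) + 978 = 39 + 978 = 1017)
(j + x(w)) - 1702 = (1017 - 1/35) - 1702 = 35594/35 - 1702 = -23976/35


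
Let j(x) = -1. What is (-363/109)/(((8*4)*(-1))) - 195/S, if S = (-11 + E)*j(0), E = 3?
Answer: -84657/3488 ≈ -24.271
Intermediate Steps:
S = 8 (S = (-11 + 3)*(-1) = -8*(-1) = 8)
(-363/109)/(((8*4)*(-1))) - 195/S = (-363/109)/(((8*4)*(-1))) - 195/8 = (-363*1/109)/((32*(-1))) - 195*1/8 = -363/109/(-32) - 195/8 = -363/109*(-1/32) - 195/8 = 363/3488 - 195/8 = -84657/3488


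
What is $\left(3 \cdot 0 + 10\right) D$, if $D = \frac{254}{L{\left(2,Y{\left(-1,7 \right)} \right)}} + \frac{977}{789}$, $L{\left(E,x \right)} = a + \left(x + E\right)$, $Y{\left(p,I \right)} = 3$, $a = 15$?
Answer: $\frac{109973}{789} \approx 139.38$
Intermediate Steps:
$L{\left(E,x \right)} = 15 + E + x$ ($L{\left(E,x \right)} = 15 + \left(x + E\right) = 15 + \left(E + x\right) = 15 + E + x$)
$D = \frac{109973}{7890}$ ($D = \frac{254}{15 + 2 + 3} + \frac{977}{789} = \frac{254}{20} + 977 \cdot \frac{1}{789} = 254 \cdot \frac{1}{20} + \frac{977}{789} = \frac{127}{10} + \frac{977}{789} = \frac{109973}{7890} \approx 13.938$)
$\left(3 \cdot 0 + 10\right) D = \left(3 \cdot 0 + 10\right) \frac{109973}{7890} = \left(0 + 10\right) \frac{109973}{7890} = 10 \cdot \frac{109973}{7890} = \frac{109973}{789}$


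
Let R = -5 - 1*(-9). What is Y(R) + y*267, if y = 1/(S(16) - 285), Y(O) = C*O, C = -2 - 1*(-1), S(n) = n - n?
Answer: -469/95 ≈ -4.9368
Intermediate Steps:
S(n) = 0
R = 4 (R = -5 + 9 = 4)
C = -1 (C = -2 + 1 = -1)
Y(O) = -O
y = -1/285 (y = 1/(0 - 285) = 1/(-285) = -1/285 ≈ -0.0035088)
Y(R) + y*267 = -1*4 - 1/285*267 = -4 - 89/95 = -469/95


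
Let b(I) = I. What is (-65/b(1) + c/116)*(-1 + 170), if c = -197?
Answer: -1307553/116 ≈ -11272.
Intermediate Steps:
(-65/b(1) + c/116)*(-1 + 170) = (-65/1 - 197/116)*(-1 + 170) = (-65*1 - 197*1/116)*169 = (-65 - 197/116)*169 = -7737/116*169 = -1307553/116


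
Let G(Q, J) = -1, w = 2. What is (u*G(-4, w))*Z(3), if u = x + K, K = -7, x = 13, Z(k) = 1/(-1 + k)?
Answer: -3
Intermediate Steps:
u = 6 (u = 13 - 7 = 6)
(u*G(-4, w))*Z(3) = (6*(-1))/(-1 + 3) = -6/2 = -6*½ = -3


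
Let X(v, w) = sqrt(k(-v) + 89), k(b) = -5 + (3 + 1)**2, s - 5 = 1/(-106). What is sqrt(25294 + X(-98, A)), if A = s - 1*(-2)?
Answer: 2*sqrt(6326) ≈ 159.07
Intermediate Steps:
s = 529/106 (s = 5 + 1/(-106) = 5 - 1/106 = 529/106 ≈ 4.9906)
k(b) = 11 (k(b) = -5 + 4**2 = -5 + 16 = 11)
A = 741/106 (A = 529/106 - 1*(-2) = 529/106 + 2 = 741/106 ≈ 6.9906)
X(v, w) = 10 (X(v, w) = sqrt(11 + 89) = sqrt(100) = 10)
sqrt(25294 + X(-98, A)) = sqrt(25294 + 10) = sqrt(25304) = 2*sqrt(6326)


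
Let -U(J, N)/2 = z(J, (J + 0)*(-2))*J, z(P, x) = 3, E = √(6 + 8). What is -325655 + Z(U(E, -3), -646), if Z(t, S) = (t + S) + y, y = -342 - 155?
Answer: -326798 - 6*√14 ≈ -3.2682e+5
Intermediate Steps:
y = -497
E = √14 ≈ 3.7417
U(J, N) = -6*J
Z(t, S) = -497 + S + t (Z(t, S) = (t + S) - 497 = (S + t) - 497 = -497 + S + t)
-325655 + Z(U(E, -3), -646) = -325655 + (-497 - 646 - 6*√14) = -325655 + (-1143 - 6*√14) = -326798 - 6*√14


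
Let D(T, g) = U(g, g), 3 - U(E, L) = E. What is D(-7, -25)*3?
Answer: 84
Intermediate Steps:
U(E, L) = 3 - E
D(T, g) = 3 - g
D(-7, -25)*3 = (3 - 1*(-25))*3 = (3 + 25)*3 = 28*3 = 84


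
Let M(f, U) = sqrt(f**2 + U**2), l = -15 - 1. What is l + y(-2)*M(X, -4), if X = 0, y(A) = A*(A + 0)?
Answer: 0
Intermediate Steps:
y(A) = A**2 (y(A) = A*A = A**2)
l = -16
M(f, U) = sqrt(U**2 + f**2)
l + y(-2)*M(X, -4) = -16 + (-2)**2*sqrt((-4)**2 + 0**2) = -16 + 4*sqrt(16 + 0) = -16 + 4*sqrt(16) = -16 + 4*4 = -16 + 16 = 0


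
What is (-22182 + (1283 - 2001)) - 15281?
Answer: -38181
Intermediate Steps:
(-22182 + (1283 - 2001)) - 15281 = (-22182 - 718) - 15281 = -22900 - 15281 = -38181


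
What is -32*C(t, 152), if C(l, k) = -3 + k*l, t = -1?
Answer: 4960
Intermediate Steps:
-32*C(t, 152) = -32*(-3 + 152*(-1)) = -32*(-3 - 152) = -32*(-155) = 4960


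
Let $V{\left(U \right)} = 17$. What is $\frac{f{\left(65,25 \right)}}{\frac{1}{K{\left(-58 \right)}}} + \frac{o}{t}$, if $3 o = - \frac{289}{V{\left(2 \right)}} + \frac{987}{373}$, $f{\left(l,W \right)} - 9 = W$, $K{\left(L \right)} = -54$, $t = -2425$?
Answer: $- \frac{4982118346}{2713575} \approx -1836.0$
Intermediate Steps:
$f{\left(l,W \right)} = 9 + W$
$o = - \frac{5354}{1119}$ ($o = \frac{- \frac{289}{17} + \frac{987}{373}}{3} = \frac{\left(-289\right) \frac{1}{17} + 987 \cdot \frac{1}{373}}{3} = \frac{-17 + \frac{987}{373}}{3} = \frac{1}{3} \left(- \frac{5354}{373}\right) = - \frac{5354}{1119} \approx -4.7846$)
$\frac{f{\left(65,25 \right)}}{\frac{1}{K{\left(-58 \right)}}} + \frac{o}{t} = \frac{9 + 25}{\frac{1}{-54}} - \frac{5354}{1119 \left(-2425\right)} = \frac{34}{- \frac{1}{54}} - - \frac{5354}{2713575} = 34 \left(-54\right) + \frac{5354}{2713575} = -1836 + \frac{5354}{2713575} = - \frac{4982118346}{2713575}$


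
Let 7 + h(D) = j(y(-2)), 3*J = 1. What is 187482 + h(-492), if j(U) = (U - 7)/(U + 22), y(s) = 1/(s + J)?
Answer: 20059787/107 ≈ 1.8747e+5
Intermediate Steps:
J = ⅓ (J = (⅓)*1 = ⅓ ≈ 0.33333)
y(s) = 1/(⅓ + s) (y(s) = 1/(s + ⅓) = 1/(⅓ + s))
j(U) = (-7 + U)/(22 + U)
h(D) = -787/107 (h(D) = -7 + (-7 + 3/(1 + 3*(-2)))/(22 + 3/(1 + 3*(-2))) = -7 + (-7 + 3/(1 - 6))/(22 + 3/(1 - 6)) = -7 + (-7 + 3/(-5))/(22 + 3/(-5)) = -7 + (-7 + 3*(-⅕))/(22 + 3*(-⅕)) = -7 + (-7 - ⅗)/(22 - ⅗) = -7 - 38/5/(107/5) = -7 + (5/107)*(-38/5) = -7 - 38/107 = -787/107)
187482 + h(-492) = 187482 - 787/107 = 20059787/107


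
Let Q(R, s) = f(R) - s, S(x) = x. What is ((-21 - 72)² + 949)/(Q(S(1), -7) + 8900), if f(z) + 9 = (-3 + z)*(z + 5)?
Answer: 4799/4443 ≈ 1.0801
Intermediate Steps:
f(z) = -9 + (-3 + z)*(5 + z) (f(z) = -9 + (-3 + z)*(z + 5) = -9 + (-3 + z)*(5 + z))
Q(R, s) = -24 + R² - s + 2*R (Q(R, s) = (-24 + R² + 2*R) - s = -24 + R² - s + 2*R)
((-21 - 72)² + 949)/(Q(S(1), -7) + 8900) = ((-21 - 72)² + 949)/((-24 + 1² - 1*(-7) + 2*1) + 8900) = ((-93)² + 949)/((-24 + 1 + 7 + 2) + 8900) = (8649 + 949)/(-14 + 8900) = 9598/8886 = 9598*(1/8886) = 4799/4443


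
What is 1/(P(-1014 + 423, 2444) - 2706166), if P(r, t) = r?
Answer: -1/2706757 ≈ -3.6945e-7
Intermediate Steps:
1/(P(-1014 + 423, 2444) - 2706166) = 1/((-1014 + 423) - 2706166) = 1/(-591 - 2706166) = 1/(-2706757) = -1/2706757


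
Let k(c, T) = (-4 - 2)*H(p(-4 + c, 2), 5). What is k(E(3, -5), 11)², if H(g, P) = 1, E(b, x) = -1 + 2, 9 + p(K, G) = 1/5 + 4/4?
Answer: 36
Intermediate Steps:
p(K, G) = -39/5 (p(K, G) = -9 + (1/5 + 4/4) = -9 + (1*(⅕) + 4*(¼)) = -9 + (⅕ + 1) = -9 + 6/5 = -39/5)
E(b, x) = 1
k(c, T) = -6 (k(c, T) = (-4 - 2)*1 = -6*1 = -6)
k(E(3, -5), 11)² = (-6)² = 36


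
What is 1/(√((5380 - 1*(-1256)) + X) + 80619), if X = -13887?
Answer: 26873/2166476804 - I*√7251/6499430412 ≈ 1.2404e-5 - 1.3102e-8*I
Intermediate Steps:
1/(√((5380 - 1*(-1256)) + X) + 80619) = 1/(√((5380 - 1*(-1256)) - 13887) + 80619) = 1/(√((5380 + 1256) - 13887) + 80619) = 1/(√(6636 - 13887) + 80619) = 1/(√(-7251) + 80619) = 1/(I*√7251 + 80619) = 1/(80619 + I*√7251)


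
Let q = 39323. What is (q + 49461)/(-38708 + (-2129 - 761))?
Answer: -44392/20799 ≈ -2.1343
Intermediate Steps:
(q + 49461)/(-38708 + (-2129 - 761)) = (39323 + 49461)/(-38708 + (-2129 - 761)) = 88784/(-38708 - 2890) = 88784/(-41598) = 88784*(-1/41598) = -44392/20799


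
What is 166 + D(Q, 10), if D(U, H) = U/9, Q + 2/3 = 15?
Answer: 4525/27 ≈ 167.59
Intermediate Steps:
Q = 43/3 (Q = -⅔ + 15 = 43/3 ≈ 14.333)
D(U, H) = U/9 (D(U, H) = U*(⅑) = U/9)
166 + D(Q, 10) = 166 + (⅑)*(43/3) = 166 + 43/27 = 4525/27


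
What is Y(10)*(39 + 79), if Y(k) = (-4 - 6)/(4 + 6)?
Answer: -118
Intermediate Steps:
Y(k) = -1 (Y(k) = -10/10 = -10*1/10 = -1)
Y(10)*(39 + 79) = -(39 + 79) = -1*118 = -118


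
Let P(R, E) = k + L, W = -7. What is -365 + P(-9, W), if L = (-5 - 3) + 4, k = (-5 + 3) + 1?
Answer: -370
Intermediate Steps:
k = -1 (k = -2 + 1 = -1)
L = -4 (L = -8 + 4 = -4)
P(R, E) = -5 (P(R, E) = -1 - 4 = -5)
-365 + P(-9, W) = -365 - 5 = -370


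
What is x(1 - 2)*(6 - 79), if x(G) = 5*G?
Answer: 365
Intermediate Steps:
x(1 - 2)*(6 - 79) = (5*(1 - 2))*(6 - 79) = (5*(-1))*(-73) = -5*(-73) = 365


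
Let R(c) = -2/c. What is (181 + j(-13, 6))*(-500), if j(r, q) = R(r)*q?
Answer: -1182500/13 ≈ -90962.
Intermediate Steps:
j(r, q) = -2*q/r (j(r, q) = (-2/r)*q = -2*q/r)
(181 + j(-13, 6))*(-500) = (181 - 2*6/(-13))*(-500) = (181 - 2*6*(-1/13))*(-500) = (181 + 12/13)*(-500) = (2365/13)*(-500) = -1182500/13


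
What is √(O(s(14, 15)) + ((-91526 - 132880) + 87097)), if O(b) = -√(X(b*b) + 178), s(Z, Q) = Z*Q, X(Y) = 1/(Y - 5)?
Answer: √(-266979366453725 - 44095*√346097730545)/44095 ≈ 370.57*I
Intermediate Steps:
X(Y) = 1/(-5 + Y)
s(Z, Q) = Q*Z
O(b) = -√(178 + 1/(-5 + b²)) (O(b) = -√(1/(-5 + b*b) + 178) = -√(1/(-5 + b²) + 178) = -√(178 + 1/(-5 + b²)))
√(O(s(14, 15)) + ((-91526 - 132880) + 87097)) = √(-√((-889 + 178*(15*14)²)/(-5 + (15*14)²)) + ((-91526 - 132880) + 87097)) = √(-√((-889 + 178*210²)/(-5 + 210²)) + (-224406 + 87097)) = √(-√((-889 + 178*44100)/(-5 + 44100)) - 137309) = √(-√((-889 + 7849800)/44095) - 137309) = √(-√((1/44095)*7848911) - 137309) = √(-√(7848911/44095) - 137309) = √(-√346097730545/44095 - 137309) = √(-137309 - √346097730545/44095)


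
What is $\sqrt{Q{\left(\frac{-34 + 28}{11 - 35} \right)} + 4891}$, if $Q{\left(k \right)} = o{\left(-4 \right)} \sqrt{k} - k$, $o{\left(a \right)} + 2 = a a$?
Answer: $\frac{\sqrt{19591}}{2} \approx 69.984$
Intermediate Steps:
$o{\left(a \right)} = -2 + a^{2}$ ($o{\left(a \right)} = -2 + a a = -2 + a^{2}$)
$Q{\left(k \right)} = - k + 14 \sqrt{k}$ ($Q{\left(k \right)} = \left(-2 + \left(-4\right)^{2}\right) \sqrt{k} - k = \left(-2 + 16\right) \sqrt{k} - k = 14 \sqrt{k} - k = - k + 14 \sqrt{k}$)
$\sqrt{Q{\left(\frac{-34 + 28}{11 - 35} \right)} + 4891} = \sqrt{\left(- \frac{-34 + 28}{11 - 35} + 14 \sqrt{\frac{-34 + 28}{11 - 35}}\right) + 4891} = \sqrt{\left(- \frac{-6}{-24} + 14 \sqrt{- \frac{6}{-24}}\right) + 4891} = \sqrt{\left(- \frac{\left(-6\right) \left(-1\right)}{24} + 14 \sqrt{\left(-6\right) \left(- \frac{1}{24}\right)}\right) + 4891} = \sqrt{\left(\left(-1\right) \frac{1}{4} + \frac{14}{2}\right) + 4891} = \sqrt{\left(- \frac{1}{4} + 14 \cdot \frac{1}{2}\right) + 4891} = \sqrt{\left(- \frac{1}{4} + 7\right) + 4891} = \sqrt{\frac{27}{4} + 4891} = \sqrt{\frac{19591}{4}} = \frac{\sqrt{19591}}{2}$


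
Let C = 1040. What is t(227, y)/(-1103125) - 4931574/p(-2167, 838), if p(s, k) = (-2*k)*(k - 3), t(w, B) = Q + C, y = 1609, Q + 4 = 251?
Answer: 543834146373/154377931250 ≈ 3.5227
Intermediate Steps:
Q = 247 (Q = -4 + 251 = 247)
t(w, B) = 1287 (t(w, B) = 247 + 1040 = 1287)
p(s, k) = -2*k*(-3 + k) (p(s, k) = (-2*k)*(-3 + k) = -2*k*(-3 + k))
t(227, y)/(-1103125) - 4931574/p(-2167, 838) = 1287/(-1103125) - 4931574*1/(1676*(3 - 1*838)) = 1287*(-1/1103125) - 4931574*1/(1676*(3 - 838)) = -1287/1103125 - 4931574/(2*838*(-835)) = -1287/1103125 - 4931574/(-1399460) = -1287/1103125 - 4931574*(-1/1399460) = -1287/1103125 + 2465787/699730 = 543834146373/154377931250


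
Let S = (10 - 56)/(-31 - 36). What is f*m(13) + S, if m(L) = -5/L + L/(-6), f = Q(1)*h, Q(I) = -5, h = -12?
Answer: -132732/871 ≈ -152.39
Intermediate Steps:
f = 60 (f = -5*(-12) = 60)
m(L) = -5/L - L/6 (m(L) = -5/L + L*(-1/6) = -5/L - L/6)
S = 46/67 (S = -46/(-67) = -46*(-1/67) = 46/67 ≈ 0.68657)
f*m(13) + S = 60*(-5/13 - 1/6*13) + 46/67 = 60*(-5*1/13 - 13/6) + 46/67 = 60*(-5/13 - 13/6) + 46/67 = 60*(-199/78) + 46/67 = -1990/13 + 46/67 = -132732/871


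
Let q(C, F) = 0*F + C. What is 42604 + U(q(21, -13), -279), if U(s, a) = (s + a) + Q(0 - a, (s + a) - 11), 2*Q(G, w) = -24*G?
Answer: 38998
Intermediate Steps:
Q(G, w) = -12*G (Q(G, w) = (-24*G)/2 = -12*G)
q(C, F) = C (q(C, F) = 0 + C = C)
U(s, a) = s + 13*a (U(s, a) = (s + a) - 12*(0 - a) = (a + s) - (-12)*a = (a + s) + 12*a = s + 13*a)
42604 + U(q(21, -13), -279) = 42604 + (21 + 13*(-279)) = 42604 + (21 - 3627) = 42604 - 3606 = 38998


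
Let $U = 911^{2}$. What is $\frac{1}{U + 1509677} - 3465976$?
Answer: $- \frac{8108990517647}{2339598} \approx -3.466 \cdot 10^{6}$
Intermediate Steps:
$U = 829921$
$\frac{1}{U + 1509677} - 3465976 = \frac{1}{829921 + 1509677} - 3465976 = \frac{1}{2339598} - 3465976 = - \frac{8108990517647}{2339598}$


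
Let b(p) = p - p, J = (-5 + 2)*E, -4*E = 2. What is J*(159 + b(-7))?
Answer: 477/2 ≈ 238.50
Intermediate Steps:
E = -1/2 (E = -1/4*2 = -1/2 ≈ -0.50000)
J = 3/2 (J = (-5 + 2)*(-1/2) = -3*(-1/2) = 3/2 ≈ 1.5000)
b(p) = 0
J*(159 + b(-7)) = 3*(159 + 0)/2 = (3/2)*159 = 477/2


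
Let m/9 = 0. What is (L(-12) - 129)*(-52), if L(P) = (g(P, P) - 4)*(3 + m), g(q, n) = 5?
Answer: 6552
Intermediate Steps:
m = 0 (m = 9*0 = 0)
L(P) = 3 (L(P) = (5 - 4)*(3 + 0) = 1*3 = 3)
(L(-12) - 129)*(-52) = (3 - 129)*(-52) = -126*(-52) = 6552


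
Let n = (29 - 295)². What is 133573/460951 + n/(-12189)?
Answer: -30986927659/5618531739 ≈ -5.5151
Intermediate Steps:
n = 70756 (n = (-266)² = 70756)
133573/460951 + n/(-12189) = 133573/460951 + 70756/(-12189) = 133573*(1/460951) + 70756*(-1/12189) = 133573/460951 - 70756/12189 = -30986927659/5618531739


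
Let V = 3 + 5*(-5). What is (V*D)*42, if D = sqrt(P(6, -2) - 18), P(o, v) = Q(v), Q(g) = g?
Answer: -1848*I*sqrt(5) ≈ -4132.3*I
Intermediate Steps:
P(o, v) = v
D = 2*I*sqrt(5) (D = sqrt(-2 - 18) = sqrt(-20) = 2*I*sqrt(5) ≈ 4.4721*I)
V = -22 (V = 3 - 25 = -22)
(V*D)*42 = -44*I*sqrt(5)*42 = -1848*I*sqrt(5)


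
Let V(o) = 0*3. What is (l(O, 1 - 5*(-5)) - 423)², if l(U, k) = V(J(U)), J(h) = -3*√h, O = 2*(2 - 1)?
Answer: 178929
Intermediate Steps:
O = 2 (O = 2*1 = 2)
V(o) = 0
l(U, k) = 0
(l(O, 1 - 5*(-5)) - 423)² = (0 - 423)² = (-423)² = 178929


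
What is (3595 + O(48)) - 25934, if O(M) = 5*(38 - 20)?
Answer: -22249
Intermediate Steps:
O(M) = 90 (O(M) = 5*18 = 90)
(3595 + O(48)) - 25934 = (3595 + 90) - 25934 = 3685 - 25934 = -22249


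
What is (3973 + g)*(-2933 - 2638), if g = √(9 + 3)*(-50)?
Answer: -22133583 + 557100*√3 ≈ -2.1169e+7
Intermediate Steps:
g = -100*√3 (g = √12*(-50) = (2*√3)*(-50) = -100*√3 ≈ -173.21)
(3973 + g)*(-2933 - 2638) = (3973 - 100*√3)*(-2933 - 2638) = (3973 - 100*√3)*(-5571) = -22133583 + 557100*√3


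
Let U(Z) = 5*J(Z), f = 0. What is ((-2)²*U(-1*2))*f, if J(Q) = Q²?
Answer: 0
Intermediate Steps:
U(Z) = 5*Z²
((-2)²*U(-1*2))*f = ((-2)²*(5*(-1*2)²))*0 = (4*(5*(-2)²))*0 = (4*(5*4))*0 = (4*20)*0 = 80*0 = 0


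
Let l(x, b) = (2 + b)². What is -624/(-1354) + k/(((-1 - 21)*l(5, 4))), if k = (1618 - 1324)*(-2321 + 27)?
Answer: 38070023/44682 ≈ 852.02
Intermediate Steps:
k = -674436 (k = 294*(-2294) = -674436)
-624/(-1354) + k/(((-1 - 21)*l(5, 4))) = -624/(-1354) - 674436*1/((-1 - 21)*(2 + 4)²) = -624*(-1/1354) - 674436/((-22*6²)) = 312/677 - 674436/((-22*36)) = 312/677 - 674436/(-792) = 312/677 - 674436*(-1/792) = 312/677 + 56203/66 = 38070023/44682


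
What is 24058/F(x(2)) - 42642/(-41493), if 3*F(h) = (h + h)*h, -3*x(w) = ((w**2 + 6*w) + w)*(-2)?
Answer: 167055371/663888 ≈ 251.63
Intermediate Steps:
x(w) = 2*w**2/3 + 14*w/3 (x(w) = -((w**2 + 6*w) + w)*(-2)/3 = -(w**2 + 7*w)*(-2)/3 = -(-14*w - 2*w**2)/3 = 2*w**2/3 + 14*w/3)
F(h) = 2*h**2/3 (F(h) = ((h + h)*h)/3 = ((2*h)*h)/3 = (2*h**2)/3 = 2*h**2/3)
24058/F(x(2)) - 42642/(-41493) = 24058/((2*((2/3)*2*(7 + 2))**2/3)) - 42642/(-41493) = 24058/((2*((2/3)*2*9)**2/3)) - 42642*(-1/41493) = 24058/(((2/3)*12**2)) + 14214/13831 = 24058/(((2/3)*144)) + 14214/13831 = 24058/96 + 14214/13831 = 24058*(1/96) + 14214/13831 = 12029/48 + 14214/13831 = 167055371/663888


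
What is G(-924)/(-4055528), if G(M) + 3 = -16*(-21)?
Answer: -333/4055528 ≈ -8.2110e-5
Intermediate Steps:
G(M) = 333 (G(M) = -3 - 16*(-21) = -3 + 336 = 333)
G(-924)/(-4055528) = 333/(-4055528) = 333*(-1/4055528) = -333/4055528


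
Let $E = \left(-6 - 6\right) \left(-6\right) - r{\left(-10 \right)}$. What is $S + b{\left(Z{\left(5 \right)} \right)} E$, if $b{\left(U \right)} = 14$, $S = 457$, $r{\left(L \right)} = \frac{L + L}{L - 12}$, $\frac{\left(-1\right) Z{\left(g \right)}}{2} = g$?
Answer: $\frac{15975}{11} \approx 1452.3$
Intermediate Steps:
$Z{\left(g \right)} = - 2 g$
$r{\left(L \right)} = \frac{2 L}{-12 + L}$
$E = \frac{782}{11}$ ($E = \left(-6 - 6\right) \left(-6\right) - 2 \left(-10\right) \frac{1}{-12 - 10} = \left(-12\right) \left(-6\right) - 2 \left(-10\right) \frac{1}{-22} = 72 - 2 \left(-10\right) \left(- \frac{1}{22}\right) = 72 - \frac{10}{11} = \frac{782}{11} \approx 71.091$)
$S + b{\left(Z{\left(5 \right)} \right)} E = 457 + 14 \cdot \frac{782}{11} = 457 + \frac{10948}{11} = \frac{15975}{11}$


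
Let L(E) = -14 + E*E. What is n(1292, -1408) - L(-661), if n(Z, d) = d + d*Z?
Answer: -2257451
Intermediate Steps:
L(E) = -14 + E²
n(Z, d) = d + Z*d
n(1292, -1408) - L(-661) = -1408*(1 + 1292) - (-14 + (-661)²) = -1408*1293 - (-14 + 436921) = -1820544 - 1*436907 = -1820544 - 436907 = -2257451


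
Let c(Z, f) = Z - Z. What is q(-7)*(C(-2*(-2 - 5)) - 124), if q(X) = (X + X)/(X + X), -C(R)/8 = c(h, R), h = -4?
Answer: -124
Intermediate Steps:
c(Z, f) = 0
C(R) = 0 (C(R) = -8*0 = 0)
q(X) = 1 (q(X) = (2*X)/((2*X)) = (2*X)*(1/(2*X)) = 1)
q(-7)*(C(-2*(-2 - 5)) - 124) = 1*(0 - 124) = 1*(-124) = -124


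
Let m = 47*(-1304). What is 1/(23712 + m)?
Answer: -1/37576 ≈ -2.6613e-5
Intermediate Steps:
m = -61288
1/(23712 + m) = 1/(23712 - 61288) = 1/(-37576) = -1/37576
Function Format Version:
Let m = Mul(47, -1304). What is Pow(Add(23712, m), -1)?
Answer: Rational(-1, 37576) ≈ -2.6613e-5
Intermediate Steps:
m = -61288
Pow(Add(23712, m), -1) = Pow(Add(23712, -61288), -1) = Pow(-37576, -1) = Rational(-1, 37576)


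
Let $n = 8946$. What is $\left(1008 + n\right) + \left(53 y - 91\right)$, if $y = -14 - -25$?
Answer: $10446$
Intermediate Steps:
$y = 11$ ($y = -14 + 25 = 11$)
$\left(1008 + n\right) + \left(53 y - 91\right) = \left(1008 + 8946\right) + \left(53 \cdot 11 - 91\right) = 9954 + \left(583 - 91\right) = 9954 + 492 = 10446$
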